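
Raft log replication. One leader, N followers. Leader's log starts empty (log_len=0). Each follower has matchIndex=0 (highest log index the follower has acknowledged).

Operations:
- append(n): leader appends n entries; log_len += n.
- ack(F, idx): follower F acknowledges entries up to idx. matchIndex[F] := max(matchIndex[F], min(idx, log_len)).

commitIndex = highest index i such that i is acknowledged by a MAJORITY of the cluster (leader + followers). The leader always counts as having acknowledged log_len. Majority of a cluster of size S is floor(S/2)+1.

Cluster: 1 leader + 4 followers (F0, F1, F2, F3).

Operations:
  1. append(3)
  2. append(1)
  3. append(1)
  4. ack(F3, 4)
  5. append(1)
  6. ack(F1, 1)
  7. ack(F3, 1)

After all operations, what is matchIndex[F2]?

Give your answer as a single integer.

Answer: 0

Derivation:
Op 1: append 3 -> log_len=3
Op 2: append 1 -> log_len=4
Op 3: append 1 -> log_len=5
Op 4: F3 acks idx 4 -> match: F0=0 F1=0 F2=0 F3=4; commitIndex=0
Op 5: append 1 -> log_len=6
Op 6: F1 acks idx 1 -> match: F0=0 F1=1 F2=0 F3=4; commitIndex=1
Op 7: F3 acks idx 1 -> match: F0=0 F1=1 F2=0 F3=4; commitIndex=1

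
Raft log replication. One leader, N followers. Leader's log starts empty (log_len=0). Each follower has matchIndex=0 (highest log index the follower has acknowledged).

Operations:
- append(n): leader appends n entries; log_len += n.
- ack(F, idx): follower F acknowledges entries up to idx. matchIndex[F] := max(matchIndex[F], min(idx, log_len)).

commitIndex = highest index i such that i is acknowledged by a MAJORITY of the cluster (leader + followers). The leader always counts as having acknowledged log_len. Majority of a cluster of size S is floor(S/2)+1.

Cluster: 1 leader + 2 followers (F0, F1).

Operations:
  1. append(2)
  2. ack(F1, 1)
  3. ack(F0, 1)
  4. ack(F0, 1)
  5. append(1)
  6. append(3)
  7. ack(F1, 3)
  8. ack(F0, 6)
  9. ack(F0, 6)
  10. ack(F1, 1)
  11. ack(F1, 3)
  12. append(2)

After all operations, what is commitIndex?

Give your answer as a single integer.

Op 1: append 2 -> log_len=2
Op 2: F1 acks idx 1 -> match: F0=0 F1=1; commitIndex=1
Op 3: F0 acks idx 1 -> match: F0=1 F1=1; commitIndex=1
Op 4: F0 acks idx 1 -> match: F0=1 F1=1; commitIndex=1
Op 5: append 1 -> log_len=3
Op 6: append 3 -> log_len=6
Op 7: F1 acks idx 3 -> match: F0=1 F1=3; commitIndex=3
Op 8: F0 acks idx 6 -> match: F0=6 F1=3; commitIndex=6
Op 9: F0 acks idx 6 -> match: F0=6 F1=3; commitIndex=6
Op 10: F1 acks idx 1 -> match: F0=6 F1=3; commitIndex=6
Op 11: F1 acks idx 3 -> match: F0=6 F1=3; commitIndex=6
Op 12: append 2 -> log_len=8

Answer: 6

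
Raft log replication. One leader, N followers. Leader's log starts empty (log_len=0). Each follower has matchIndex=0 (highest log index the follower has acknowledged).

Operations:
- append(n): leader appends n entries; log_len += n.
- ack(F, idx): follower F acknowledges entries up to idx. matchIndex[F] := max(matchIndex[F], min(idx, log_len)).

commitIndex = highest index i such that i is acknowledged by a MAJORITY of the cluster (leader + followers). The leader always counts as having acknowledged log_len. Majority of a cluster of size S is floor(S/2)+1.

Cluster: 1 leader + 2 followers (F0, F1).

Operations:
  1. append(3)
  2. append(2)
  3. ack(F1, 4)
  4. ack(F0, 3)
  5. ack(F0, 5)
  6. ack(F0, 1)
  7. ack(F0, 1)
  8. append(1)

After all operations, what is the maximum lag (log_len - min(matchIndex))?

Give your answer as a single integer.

Answer: 2

Derivation:
Op 1: append 3 -> log_len=3
Op 2: append 2 -> log_len=5
Op 3: F1 acks idx 4 -> match: F0=0 F1=4; commitIndex=4
Op 4: F0 acks idx 3 -> match: F0=3 F1=4; commitIndex=4
Op 5: F0 acks idx 5 -> match: F0=5 F1=4; commitIndex=5
Op 6: F0 acks idx 1 -> match: F0=5 F1=4; commitIndex=5
Op 7: F0 acks idx 1 -> match: F0=5 F1=4; commitIndex=5
Op 8: append 1 -> log_len=6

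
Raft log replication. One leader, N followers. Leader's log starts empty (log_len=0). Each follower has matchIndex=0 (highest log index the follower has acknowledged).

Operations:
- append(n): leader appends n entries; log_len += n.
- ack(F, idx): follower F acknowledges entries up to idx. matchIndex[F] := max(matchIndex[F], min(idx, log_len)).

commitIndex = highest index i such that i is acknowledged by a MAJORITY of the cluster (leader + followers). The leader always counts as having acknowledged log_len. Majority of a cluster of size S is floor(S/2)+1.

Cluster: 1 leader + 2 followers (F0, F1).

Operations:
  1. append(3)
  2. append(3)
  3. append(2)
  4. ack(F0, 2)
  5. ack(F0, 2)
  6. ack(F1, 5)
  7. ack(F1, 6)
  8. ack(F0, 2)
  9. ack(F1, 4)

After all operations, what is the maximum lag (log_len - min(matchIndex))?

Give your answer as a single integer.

Answer: 6

Derivation:
Op 1: append 3 -> log_len=3
Op 2: append 3 -> log_len=6
Op 3: append 2 -> log_len=8
Op 4: F0 acks idx 2 -> match: F0=2 F1=0; commitIndex=2
Op 5: F0 acks idx 2 -> match: F0=2 F1=0; commitIndex=2
Op 6: F1 acks idx 5 -> match: F0=2 F1=5; commitIndex=5
Op 7: F1 acks idx 6 -> match: F0=2 F1=6; commitIndex=6
Op 8: F0 acks idx 2 -> match: F0=2 F1=6; commitIndex=6
Op 9: F1 acks idx 4 -> match: F0=2 F1=6; commitIndex=6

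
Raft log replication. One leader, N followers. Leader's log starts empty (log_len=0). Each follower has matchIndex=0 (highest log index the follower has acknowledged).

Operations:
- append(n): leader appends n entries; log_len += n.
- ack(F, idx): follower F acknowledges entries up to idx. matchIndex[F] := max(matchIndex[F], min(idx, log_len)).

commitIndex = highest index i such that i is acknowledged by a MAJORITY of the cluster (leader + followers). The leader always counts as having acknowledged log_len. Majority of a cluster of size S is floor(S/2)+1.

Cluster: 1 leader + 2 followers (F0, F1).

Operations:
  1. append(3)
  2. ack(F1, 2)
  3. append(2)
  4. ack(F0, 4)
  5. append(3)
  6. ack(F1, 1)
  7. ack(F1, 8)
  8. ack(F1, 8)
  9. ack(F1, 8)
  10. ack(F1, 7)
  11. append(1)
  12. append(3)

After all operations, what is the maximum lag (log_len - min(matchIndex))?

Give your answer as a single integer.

Answer: 8

Derivation:
Op 1: append 3 -> log_len=3
Op 2: F1 acks idx 2 -> match: F0=0 F1=2; commitIndex=2
Op 3: append 2 -> log_len=5
Op 4: F0 acks idx 4 -> match: F0=4 F1=2; commitIndex=4
Op 5: append 3 -> log_len=8
Op 6: F1 acks idx 1 -> match: F0=4 F1=2; commitIndex=4
Op 7: F1 acks idx 8 -> match: F0=4 F1=8; commitIndex=8
Op 8: F1 acks idx 8 -> match: F0=4 F1=8; commitIndex=8
Op 9: F1 acks idx 8 -> match: F0=4 F1=8; commitIndex=8
Op 10: F1 acks idx 7 -> match: F0=4 F1=8; commitIndex=8
Op 11: append 1 -> log_len=9
Op 12: append 3 -> log_len=12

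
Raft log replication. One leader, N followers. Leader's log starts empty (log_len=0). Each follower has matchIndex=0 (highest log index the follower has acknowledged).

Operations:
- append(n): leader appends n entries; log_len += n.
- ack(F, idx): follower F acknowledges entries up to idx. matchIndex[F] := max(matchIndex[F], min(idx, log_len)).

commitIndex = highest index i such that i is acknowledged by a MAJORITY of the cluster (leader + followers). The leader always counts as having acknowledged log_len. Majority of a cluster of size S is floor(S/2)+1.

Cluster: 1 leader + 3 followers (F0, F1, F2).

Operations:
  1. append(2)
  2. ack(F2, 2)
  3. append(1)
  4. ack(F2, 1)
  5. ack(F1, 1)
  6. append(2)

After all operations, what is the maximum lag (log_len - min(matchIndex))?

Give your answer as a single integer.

Answer: 5

Derivation:
Op 1: append 2 -> log_len=2
Op 2: F2 acks idx 2 -> match: F0=0 F1=0 F2=2; commitIndex=0
Op 3: append 1 -> log_len=3
Op 4: F2 acks idx 1 -> match: F0=0 F1=0 F2=2; commitIndex=0
Op 5: F1 acks idx 1 -> match: F0=0 F1=1 F2=2; commitIndex=1
Op 6: append 2 -> log_len=5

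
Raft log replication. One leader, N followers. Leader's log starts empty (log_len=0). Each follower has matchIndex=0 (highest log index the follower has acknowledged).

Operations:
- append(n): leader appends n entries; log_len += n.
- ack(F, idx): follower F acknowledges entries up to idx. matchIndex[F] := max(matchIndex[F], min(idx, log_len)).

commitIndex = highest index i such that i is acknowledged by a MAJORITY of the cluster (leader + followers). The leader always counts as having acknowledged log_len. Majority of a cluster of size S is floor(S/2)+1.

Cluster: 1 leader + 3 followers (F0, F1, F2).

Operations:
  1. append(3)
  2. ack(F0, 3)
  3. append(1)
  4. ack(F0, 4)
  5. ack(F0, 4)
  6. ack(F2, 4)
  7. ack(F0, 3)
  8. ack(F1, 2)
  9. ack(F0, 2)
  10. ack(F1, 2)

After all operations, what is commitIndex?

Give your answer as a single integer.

Op 1: append 3 -> log_len=3
Op 2: F0 acks idx 3 -> match: F0=3 F1=0 F2=0; commitIndex=0
Op 3: append 1 -> log_len=4
Op 4: F0 acks idx 4 -> match: F0=4 F1=0 F2=0; commitIndex=0
Op 5: F0 acks idx 4 -> match: F0=4 F1=0 F2=0; commitIndex=0
Op 6: F2 acks idx 4 -> match: F0=4 F1=0 F2=4; commitIndex=4
Op 7: F0 acks idx 3 -> match: F0=4 F1=0 F2=4; commitIndex=4
Op 8: F1 acks idx 2 -> match: F0=4 F1=2 F2=4; commitIndex=4
Op 9: F0 acks idx 2 -> match: F0=4 F1=2 F2=4; commitIndex=4
Op 10: F1 acks idx 2 -> match: F0=4 F1=2 F2=4; commitIndex=4

Answer: 4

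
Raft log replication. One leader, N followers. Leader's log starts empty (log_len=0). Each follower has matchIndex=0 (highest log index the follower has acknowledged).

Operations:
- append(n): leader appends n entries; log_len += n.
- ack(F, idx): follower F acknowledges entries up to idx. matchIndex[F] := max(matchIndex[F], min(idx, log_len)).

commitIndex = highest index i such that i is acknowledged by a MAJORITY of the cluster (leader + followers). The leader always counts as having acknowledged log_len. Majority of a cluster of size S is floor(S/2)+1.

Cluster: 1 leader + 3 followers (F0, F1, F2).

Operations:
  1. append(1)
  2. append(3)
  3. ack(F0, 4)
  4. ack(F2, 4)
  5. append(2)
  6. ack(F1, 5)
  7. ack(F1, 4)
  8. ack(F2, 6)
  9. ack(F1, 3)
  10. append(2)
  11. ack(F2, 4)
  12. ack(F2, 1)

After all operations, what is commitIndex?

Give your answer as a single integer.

Answer: 5

Derivation:
Op 1: append 1 -> log_len=1
Op 2: append 3 -> log_len=4
Op 3: F0 acks idx 4 -> match: F0=4 F1=0 F2=0; commitIndex=0
Op 4: F2 acks idx 4 -> match: F0=4 F1=0 F2=4; commitIndex=4
Op 5: append 2 -> log_len=6
Op 6: F1 acks idx 5 -> match: F0=4 F1=5 F2=4; commitIndex=4
Op 7: F1 acks idx 4 -> match: F0=4 F1=5 F2=4; commitIndex=4
Op 8: F2 acks idx 6 -> match: F0=4 F1=5 F2=6; commitIndex=5
Op 9: F1 acks idx 3 -> match: F0=4 F1=5 F2=6; commitIndex=5
Op 10: append 2 -> log_len=8
Op 11: F2 acks idx 4 -> match: F0=4 F1=5 F2=6; commitIndex=5
Op 12: F2 acks idx 1 -> match: F0=4 F1=5 F2=6; commitIndex=5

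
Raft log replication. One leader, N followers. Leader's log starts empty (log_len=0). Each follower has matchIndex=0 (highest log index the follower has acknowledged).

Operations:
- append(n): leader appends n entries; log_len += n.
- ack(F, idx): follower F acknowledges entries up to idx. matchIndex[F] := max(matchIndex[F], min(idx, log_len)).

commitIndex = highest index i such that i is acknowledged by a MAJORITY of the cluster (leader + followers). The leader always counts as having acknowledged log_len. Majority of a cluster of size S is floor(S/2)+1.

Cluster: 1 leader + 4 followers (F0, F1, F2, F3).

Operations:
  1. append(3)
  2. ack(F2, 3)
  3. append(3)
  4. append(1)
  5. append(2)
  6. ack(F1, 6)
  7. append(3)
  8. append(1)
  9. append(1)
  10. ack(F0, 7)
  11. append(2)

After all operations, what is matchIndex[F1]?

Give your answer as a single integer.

Answer: 6

Derivation:
Op 1: append 3 -> log_len=3
Op 2: F2 acks idx 3 -> match: F0=0 F1=0 F2=3 F3=0; commitIndex=0
Op 3: append 3 -> log_len=6
Op 4: append 1 -> log_len=7
Op 5: append 2 -> log_len=9
Op 6: F1 acks idx 6 -> match: F0=0 F1=6 F2=3 F3=0; commitIndex=3
Op 7: append 3 -> log_len=12
Op 8: append 1 -> log_len=13
Op 9: append 1 -> log_len=14
Op 10: F0 acks idx 7 -> match: F0=7 F1=6 F2=3 F3=0; commitIndex=6
Op 11: append 2 -> log_len=16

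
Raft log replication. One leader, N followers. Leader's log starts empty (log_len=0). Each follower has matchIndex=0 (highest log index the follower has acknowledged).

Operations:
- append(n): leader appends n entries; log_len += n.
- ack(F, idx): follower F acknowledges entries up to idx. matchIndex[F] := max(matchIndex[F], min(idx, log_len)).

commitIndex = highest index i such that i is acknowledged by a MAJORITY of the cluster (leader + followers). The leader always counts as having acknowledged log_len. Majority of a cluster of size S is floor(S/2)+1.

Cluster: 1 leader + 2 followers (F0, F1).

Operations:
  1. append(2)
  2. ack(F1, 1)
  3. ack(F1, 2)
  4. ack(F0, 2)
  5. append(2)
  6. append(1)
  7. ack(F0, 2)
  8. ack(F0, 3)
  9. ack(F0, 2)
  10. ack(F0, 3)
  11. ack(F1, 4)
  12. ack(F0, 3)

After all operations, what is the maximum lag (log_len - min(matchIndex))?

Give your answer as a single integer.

Op 1: append 2 -> log_len=2
Op 2: F1 acks idx 1 -> match: F0=0 F1=1; commitIndex=1
Op 3: F1 acks idx 2 -> match: F0=0 F1=2; commitIndex=2
Op 4: F0 acks idx 2 -> match: F0=2 F1=2; commitIndex=2
Op 5: append 2 -> log_len=4
Op 6: append 1 -> log_len=5
Op 7: F0 acks idx 2 -> match: F0=2 F1=2; commitIndex=2
Op 8: F0 acks idx 3 -> match: F0=3 F1=2; commitIndex=3
Op 9: F0 acks idx 2 -> match: F0=3 F1=2; commitIndex=3
Op 10: F0 acks idx 3 -> match: F0=3 F1=2; commitIndex=3
Op 11: F1 acks idx 4 -> match: F0=3 F1=4; commitIndex=4
Op 12: F0 acks idx 3 -> match: F0=3 F1=4; commitIndex=4

Answer: 2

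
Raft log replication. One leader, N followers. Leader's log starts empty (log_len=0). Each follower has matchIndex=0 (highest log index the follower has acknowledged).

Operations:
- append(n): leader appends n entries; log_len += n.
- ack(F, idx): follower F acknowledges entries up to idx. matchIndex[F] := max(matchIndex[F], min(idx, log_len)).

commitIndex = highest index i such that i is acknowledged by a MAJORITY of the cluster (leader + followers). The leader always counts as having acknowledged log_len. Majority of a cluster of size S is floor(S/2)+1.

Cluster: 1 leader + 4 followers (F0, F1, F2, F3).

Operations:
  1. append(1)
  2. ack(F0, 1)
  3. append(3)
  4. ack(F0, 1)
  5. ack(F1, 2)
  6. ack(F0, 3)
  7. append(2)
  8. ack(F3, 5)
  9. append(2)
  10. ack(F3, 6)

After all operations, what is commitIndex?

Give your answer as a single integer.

Op 1: append 1 -> log_len=1
Op 2: F0 acks idx 1 -> match: F0=1 F1=0 F2=0 F3=0; commitIndex=0
Op 3: append 3 -> log_len=4
Op 4: F0 acks idx 1 -> match: F0=1 F1=0 F2=0 F3=0; commitIndex=0
Op 5: F1 acks idx 2 -> match: F0=1 F1=2 F2=0 F3=0; commitIndex=1
Op 6: F0 acks idx 3 -> match: F0=3 F1=2 F2=0 F3=0; commitIndex=2
Op 7: append 2 -> log_len=6
Op 8: F3 acks idx 5 -> match: F0=3 F1=2 F2=0 F3=5; commitIndex=3
Op 9: append 2 -> log_len=8
Op 10: F3 acks idx 6 -> match: F0=3 F1=2 F2=0 F3=6; commitIndex=3

Answer: 3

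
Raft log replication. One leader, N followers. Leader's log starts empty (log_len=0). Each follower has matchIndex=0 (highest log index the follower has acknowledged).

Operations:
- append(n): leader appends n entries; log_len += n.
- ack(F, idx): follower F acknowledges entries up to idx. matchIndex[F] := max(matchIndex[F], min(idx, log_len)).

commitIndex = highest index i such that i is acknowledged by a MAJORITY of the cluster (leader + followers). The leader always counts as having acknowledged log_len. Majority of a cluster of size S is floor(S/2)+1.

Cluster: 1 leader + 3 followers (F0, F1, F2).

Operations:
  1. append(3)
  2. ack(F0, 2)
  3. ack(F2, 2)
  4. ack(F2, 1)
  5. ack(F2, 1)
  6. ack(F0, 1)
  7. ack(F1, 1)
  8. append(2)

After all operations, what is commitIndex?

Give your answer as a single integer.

Op 1: append 3 -> log_len=3
Op 2: F0 acks idx 2 -> match: F0=2 F1=0 F2=0; commitIndex=0
Op 3: F2 acks idx 2 -> match: F0=2 F1=0 F2=2; commitIndex=2
Op 4: F2 acks idx 1 -> match: F0=2 F1=0 F2=2; commitIndex=2
Op 5: F2 acks idx 1 -> match: F0=2 F1=0 F2=2; commitIndex=2
Op 6: F0 acks idx 1 -> match: F0=2 F1=0 F2=2; commitIndex=2
Op 7: F1 acks idx 1 -> match: F0=2 F1=1 F2=2; commitIndex=2
Op 8: append 2 -> log_len=5

Answer: 2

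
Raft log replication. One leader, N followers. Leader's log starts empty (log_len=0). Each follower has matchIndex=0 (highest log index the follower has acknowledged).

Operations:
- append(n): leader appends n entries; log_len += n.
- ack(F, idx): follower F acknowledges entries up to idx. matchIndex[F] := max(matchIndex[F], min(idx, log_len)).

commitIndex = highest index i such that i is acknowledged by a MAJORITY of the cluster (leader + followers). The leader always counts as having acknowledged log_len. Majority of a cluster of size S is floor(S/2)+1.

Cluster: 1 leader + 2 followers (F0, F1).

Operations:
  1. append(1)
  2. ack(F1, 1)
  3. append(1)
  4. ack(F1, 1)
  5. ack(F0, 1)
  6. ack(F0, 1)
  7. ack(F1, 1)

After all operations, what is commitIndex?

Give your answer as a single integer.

Answer: 1

Derivation:
Op 1: append 1 -> log_len=1
Op 2: F1 acks idx 1 -> match: F0=0 F1=1; commitIndex=1
Op 3: append 1 -> log_len=2
Op 4: F1 acks idx 1 -> match: F0=0 F1=1; commitIndex=1
Op 5: F0 acks idx 1 -> match: F0=1 F1=1; commitIndex=1
Op 6: F0 acks idx 1 -> match: F0=1 F1=1; commitIndex=1
Op 7: F1 acks idx 1 -> match: F0=1 F1=1; commitIndex=1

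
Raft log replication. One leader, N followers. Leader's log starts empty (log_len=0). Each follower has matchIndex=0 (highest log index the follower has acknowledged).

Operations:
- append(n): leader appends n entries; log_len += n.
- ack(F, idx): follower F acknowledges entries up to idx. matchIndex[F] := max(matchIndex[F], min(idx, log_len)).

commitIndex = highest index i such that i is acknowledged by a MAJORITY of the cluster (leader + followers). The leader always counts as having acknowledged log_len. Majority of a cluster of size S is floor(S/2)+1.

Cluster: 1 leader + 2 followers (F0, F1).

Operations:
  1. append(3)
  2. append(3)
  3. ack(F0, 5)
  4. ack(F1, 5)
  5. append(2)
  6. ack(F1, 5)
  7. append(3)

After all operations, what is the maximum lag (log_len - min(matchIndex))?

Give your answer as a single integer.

Op 1: append 3 -> log_len=3
Op 2: append 3 -> log_len=6
Op 3: F0 acks idx 5 -> match: F0=5 F1=0; commitIndex=5
Op 4: F1 acks idx 5 -> match: F0=5 F1=5; commitIndex=5
Op 5: append 2 -> log_len=8
Op 6: F1 acks idx 5 -> match: F0=5 F1=5; commitIndex=5
Op 7: append 3 -> log_len=11

Answer: 6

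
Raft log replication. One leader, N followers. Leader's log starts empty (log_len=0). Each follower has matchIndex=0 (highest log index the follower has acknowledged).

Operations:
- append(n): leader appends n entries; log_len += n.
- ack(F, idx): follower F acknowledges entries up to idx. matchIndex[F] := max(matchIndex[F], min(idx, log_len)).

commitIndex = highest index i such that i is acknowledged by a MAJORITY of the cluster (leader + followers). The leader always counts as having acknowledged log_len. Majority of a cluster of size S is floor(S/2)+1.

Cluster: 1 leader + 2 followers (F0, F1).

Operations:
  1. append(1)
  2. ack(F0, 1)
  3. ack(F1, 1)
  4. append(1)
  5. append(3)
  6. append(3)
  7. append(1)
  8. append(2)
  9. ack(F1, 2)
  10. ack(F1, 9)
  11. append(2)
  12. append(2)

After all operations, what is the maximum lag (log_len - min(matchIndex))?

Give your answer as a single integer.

Answer: 14

Derivation:
Op 1: append 1 -> log_len=1
Op 2: F0 acks idx 1 -> match: F0=1 F1=0; commitIndex=1
Op 3: F1 acks idx 1 -> match: F0=1 F1=1; commitIndex=1
Op 4: append 1 -> log_len=2
Op 5: append 3 -> log_len=5
Op 6: append 3 -> log_len=8
Op 7: append 1 -> log_len=9
Op 8: append 2 -> log_len=11
Op 9: F1 acks idx 2 -> match: F0=1 F1=2; commitIndex=2
Op 10: F1 acks idx 9 -> match: F0=1 F1=9; commitIndex=9
Op 11: append 2 -> log_len=13
Op 12: append 2 -> log_len=15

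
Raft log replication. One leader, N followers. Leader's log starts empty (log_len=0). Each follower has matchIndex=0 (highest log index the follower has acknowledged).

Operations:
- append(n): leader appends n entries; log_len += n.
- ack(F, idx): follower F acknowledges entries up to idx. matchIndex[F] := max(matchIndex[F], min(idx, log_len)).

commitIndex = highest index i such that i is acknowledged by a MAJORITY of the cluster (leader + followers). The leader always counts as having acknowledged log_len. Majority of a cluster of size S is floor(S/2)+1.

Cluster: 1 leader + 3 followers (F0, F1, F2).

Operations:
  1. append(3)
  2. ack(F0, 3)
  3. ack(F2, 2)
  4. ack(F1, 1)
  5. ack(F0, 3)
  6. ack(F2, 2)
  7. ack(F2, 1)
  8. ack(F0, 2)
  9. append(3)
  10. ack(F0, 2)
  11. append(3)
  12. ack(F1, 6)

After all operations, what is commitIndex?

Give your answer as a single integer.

Op 1: append 3 -> log_len=3
Op 2: F0 acks idx 3 -> match: F0=3 F1=0 F2=0; commitIndex=0
Op 3: F2 acks idx 2 -> match: F0=3 F1=0 F2=2; commitIndex=2
Op 4: F1 acks idx 1 -> match: F0=3 F1=1 F2=2; commitIndex=2
Op 5: F0 acks idx 3 -> match: F0=3 F1=1 F2=2; commitIndex=2
Op 6: F2 acks idx 2 -> match: F0=3 F1=1 F2=2; commitIndex=2
Op 7: F2 acks idx 1 -> match: F0=3 F1=1 F2=2; commitIndex=2
Op 8: F0 acks idx 2 -> match: F0=3 F1=1 F2=2; commitIndex=2
Op 9: append 3 -> log_len=6
Op 10: F0 acks idx 2 -> match: F0=3 F1=1 F2=2; commitIndex=2
Op 11: append 3 -> log_len=9
Op 12: F1 acks idx 6 -> match: F0=3 F1=6 F2=2; commitIndex=3

Answer: 3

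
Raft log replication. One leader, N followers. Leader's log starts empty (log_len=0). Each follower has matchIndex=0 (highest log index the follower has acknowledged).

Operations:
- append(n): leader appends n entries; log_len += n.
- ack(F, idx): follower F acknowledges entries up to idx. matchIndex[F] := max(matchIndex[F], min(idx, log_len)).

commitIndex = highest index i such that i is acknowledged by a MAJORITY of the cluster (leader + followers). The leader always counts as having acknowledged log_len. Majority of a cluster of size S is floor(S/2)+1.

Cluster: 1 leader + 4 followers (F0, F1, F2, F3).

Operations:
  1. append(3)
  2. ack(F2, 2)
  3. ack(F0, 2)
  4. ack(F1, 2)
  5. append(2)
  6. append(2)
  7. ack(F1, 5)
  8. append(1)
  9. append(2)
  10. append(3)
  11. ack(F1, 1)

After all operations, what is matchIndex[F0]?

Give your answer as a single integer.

Answer: 2

Derivation:
Op 1: append 3 -> log_len=3
Op 2: F2 acks idx 2 -> match: F0=0 F1=0 F2=2 F3=0; commitIndex=0
Op 3: F0 acks idx 2 -> match: F0=2 F1=0 F2=2 F3=0; commitIndex=2
Op 4: F1 acks idx 2 -> match: F0=2 F1=2 F2=2 F3=0; commitIndex=2
Op 5: append 2 -> log_len=5
Op 6: append 2 -> log_len=7
Op 7: F1 acks idx 5 -> match: F0=2 F1=5 F2=2 F3=0; commitIndex=2
Op 8: append 1 -> log_len=8
Op 9: append 2 -> log_len=10
Op 10: append 3 -> log_len=13
Op 11: F1 acks idx 1 -> match: F0=2 F1=5 F2=2 F3=0; commitIndex=2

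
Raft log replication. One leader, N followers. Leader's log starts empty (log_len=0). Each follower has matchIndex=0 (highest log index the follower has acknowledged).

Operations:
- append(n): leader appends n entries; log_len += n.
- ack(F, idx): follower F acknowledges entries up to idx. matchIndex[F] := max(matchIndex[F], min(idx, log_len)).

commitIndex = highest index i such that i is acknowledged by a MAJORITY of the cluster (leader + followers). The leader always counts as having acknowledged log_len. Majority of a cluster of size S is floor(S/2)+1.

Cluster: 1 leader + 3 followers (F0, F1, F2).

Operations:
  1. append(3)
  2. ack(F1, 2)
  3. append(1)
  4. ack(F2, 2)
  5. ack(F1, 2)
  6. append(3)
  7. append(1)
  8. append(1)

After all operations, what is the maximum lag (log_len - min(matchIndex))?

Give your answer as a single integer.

Op 1: append 3 -> log_len=3
Op 2: F1 acks idx 2 -> match: F0=0 F1=2 F2=0; commitIndex=0
Op 3: append 1 -> log_len=4
Op 4: F2 acks idx 2 -> match: F0=0 F1=2 F2=2; commitIndex=2
Op 5: F1 acks idx 2 -> match: F0=0 F1=2 F2=2; commitIndex=2
Op 6: append 3 -> log_len=7
Op 7: append 1 -> log_len=8
Op 8: append 1 -> log_len=9

Answer: 9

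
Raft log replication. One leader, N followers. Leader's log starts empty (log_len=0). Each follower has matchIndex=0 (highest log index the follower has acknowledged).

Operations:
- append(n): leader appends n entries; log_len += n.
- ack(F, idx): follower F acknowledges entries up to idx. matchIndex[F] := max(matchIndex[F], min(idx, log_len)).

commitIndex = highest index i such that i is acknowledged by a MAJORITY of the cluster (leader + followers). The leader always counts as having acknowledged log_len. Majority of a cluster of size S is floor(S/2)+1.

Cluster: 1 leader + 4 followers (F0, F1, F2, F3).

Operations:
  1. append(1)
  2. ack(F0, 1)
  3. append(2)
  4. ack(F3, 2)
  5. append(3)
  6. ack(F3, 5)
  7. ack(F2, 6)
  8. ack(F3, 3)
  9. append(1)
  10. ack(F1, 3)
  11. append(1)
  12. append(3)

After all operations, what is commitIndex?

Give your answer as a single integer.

Answer: 5

Derivation:
Op 1: append 1 -> log_len=1
Op 2: F0 acks idx 1 -> match: F0=1 F1=0 F2=0 F3=0; commitIndex=0
Op 3: append 2 -> log_len=3
Op 4: F3 acks idx 2 -> match: F0=1 F1=0 F2=0 F3=2; commitIndex=1
Op 5: append 3 -> log_len=6
Op 6: F3 acks idx 5 -> match: F0=1 F1=0 F2=0 F3=5; commitIndex=1
Op 7: F2 acks idx 6 -> match: F0=1 F1=0 F2=6 F3=5; commitIndex=5
Op 8: F3 acks idx 3 -> match: F0=1 F1=0 F2=6 F3=5; commitIndex=5
Op 9: append 1 -> log_len=7
Op 10: F1 acks idx 3 -> match: F0=1 F1=3 F2=6 F3=5; commitIndex=5
Op 11: append 1 -> log_len=8
Op 12: append 3 -> log_len=11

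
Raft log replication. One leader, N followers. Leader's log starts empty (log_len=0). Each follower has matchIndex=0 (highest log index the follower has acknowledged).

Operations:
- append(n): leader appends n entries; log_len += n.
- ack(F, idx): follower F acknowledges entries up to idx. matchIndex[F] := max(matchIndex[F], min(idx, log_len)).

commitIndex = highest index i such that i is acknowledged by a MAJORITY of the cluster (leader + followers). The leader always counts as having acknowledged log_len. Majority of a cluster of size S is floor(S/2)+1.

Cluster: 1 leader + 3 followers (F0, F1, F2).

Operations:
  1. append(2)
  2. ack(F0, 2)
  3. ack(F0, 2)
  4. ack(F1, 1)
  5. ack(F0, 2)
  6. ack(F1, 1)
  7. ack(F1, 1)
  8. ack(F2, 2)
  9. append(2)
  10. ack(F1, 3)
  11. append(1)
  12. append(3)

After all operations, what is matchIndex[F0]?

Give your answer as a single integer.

Op 1: append 2 -> log_len=2
Op 2: F0 acks idx 2 -> match: F0=2 F1=0 F2=0; commitIndex=0
Op 3: F0 acks idx 2 -> match: F0=2 F1=0 F2=0; commitIndex=0
Op 4: F1 acks idx 1 -> match: F0=2 F1=1 F2=0; commitIndex=1
Op 5: F0 acks idx 2 -> match: F0=2 F1=1 F2=0; commitIndex=1
Op 6: F1 acks idx 1 -> match: F0=2 F1=1 F2=0; commitIndex=1
Op 7: F1 acks idx 1 -> match: F0=2 F1=1 F2=0; commitIndex=1
Op 8: F2 acks idx 2 -> match: F0=2 F1=1 F2=2; commitIndex=2
Op 9: append 2 -> log_len=4
Op 10: F1 acks idx 3 -> match: F0=2 F1=3 F2=2; commitIndex=2
Op 11: append 1 -> log_len=5
Op 12: append 3 -> log_len=8

Answer: 2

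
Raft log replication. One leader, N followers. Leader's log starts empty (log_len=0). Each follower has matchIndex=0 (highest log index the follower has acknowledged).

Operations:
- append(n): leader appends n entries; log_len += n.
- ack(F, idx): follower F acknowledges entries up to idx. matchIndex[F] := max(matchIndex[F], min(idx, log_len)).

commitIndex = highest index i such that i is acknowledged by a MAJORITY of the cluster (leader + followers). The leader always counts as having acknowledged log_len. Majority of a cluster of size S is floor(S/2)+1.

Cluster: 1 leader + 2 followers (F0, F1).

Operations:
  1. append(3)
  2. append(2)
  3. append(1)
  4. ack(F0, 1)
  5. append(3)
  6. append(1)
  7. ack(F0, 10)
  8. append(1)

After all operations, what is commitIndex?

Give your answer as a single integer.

Answer: 10

Derivation:
Op 1: append 3 -> log_len=3
Op 2: append 2 -> log_len=5
Op 3: append 1 -> log_len=6
Op 4: F0 acks idx 1 -> match: F0=1 F1=0; commitIndex=1
Op 5: append 3 -> log_len=9
Op 6: append 1 -> log_len=10
Op 7: F0 acks idx 10 -> match: F0=10 F1=0; commitIndex=10
Op 8: append 1 -> log_len=11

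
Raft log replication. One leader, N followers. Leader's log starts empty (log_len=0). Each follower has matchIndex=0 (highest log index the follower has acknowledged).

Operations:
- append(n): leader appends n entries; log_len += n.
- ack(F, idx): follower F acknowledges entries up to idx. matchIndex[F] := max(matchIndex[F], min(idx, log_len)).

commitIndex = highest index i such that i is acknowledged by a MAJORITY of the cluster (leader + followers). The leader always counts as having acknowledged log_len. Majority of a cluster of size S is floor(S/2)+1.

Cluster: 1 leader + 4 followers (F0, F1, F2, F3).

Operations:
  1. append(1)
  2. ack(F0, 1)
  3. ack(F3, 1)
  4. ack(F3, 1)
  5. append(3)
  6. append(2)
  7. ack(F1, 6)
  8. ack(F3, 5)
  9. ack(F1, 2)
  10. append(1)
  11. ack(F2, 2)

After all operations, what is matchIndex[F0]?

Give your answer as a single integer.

Op 1: append 1 -> log_len=1
Op 2: F0 acks idx 1 -> match: F0=1 F1=0 F2=0 F3=0; commitIndex=0
Op 3: F3 acks idx 1 -> match: F0=1 F1=0 F2=0 F3=1; commitIndex=1
Op 4: F3 acks idx 1 -> match: F0=1 F1=0 F2=0 F3=1; commitIndex=1
Op 5: append 3 -> log_len=4
Op 6: append 2 -> log_len=6
Op 7: F1 acks idx 6 -> match: F0=1 F1=6 F2=0 F3=1; commitIndex=1
Op 8: F3 acks idx 5 -> match: F0=1 F1=6 F2=0 F3=5; commitIndex=5
Op 9: F1 acks idx 2 -> match: F0=1 F1=6 F2=0 F3=5; commitIndex=5
Op 10: append 1 -> log_len=7
Op 11: F2 acks idx 2 -> match: F0=1 F1=6 F2=2 F3=5; commitIndex=5

Answer: 1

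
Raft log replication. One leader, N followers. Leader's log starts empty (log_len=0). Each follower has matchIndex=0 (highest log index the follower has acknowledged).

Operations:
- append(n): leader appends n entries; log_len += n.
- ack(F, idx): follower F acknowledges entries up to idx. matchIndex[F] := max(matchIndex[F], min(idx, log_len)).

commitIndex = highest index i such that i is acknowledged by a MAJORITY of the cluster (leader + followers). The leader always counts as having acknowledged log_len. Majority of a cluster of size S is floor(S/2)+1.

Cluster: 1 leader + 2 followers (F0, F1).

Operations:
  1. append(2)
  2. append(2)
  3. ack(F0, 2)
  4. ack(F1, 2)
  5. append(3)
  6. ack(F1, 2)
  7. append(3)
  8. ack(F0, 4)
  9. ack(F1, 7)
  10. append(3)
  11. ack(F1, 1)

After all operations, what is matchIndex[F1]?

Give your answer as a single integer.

Op 1: append 2 -> log_len=2
Op 2: append 2 -> log_len=4
Op 3: F0 acks idx 2 -> match: F0=2 F1=0; commitIndex=2
Op 4: F1 acks idx 2 -> match: F0=2 F1=2; commitIndex=2
Op 5: append 3 -> log_len=7
Op 6: F1 acks idx 2 -> match: F0=2 F1=2; commitIndex=2
Op 7: append 3 -> log_len=10
Op 8: F0 acks idx 4 -> match: F0=4 F1=2; commitIndex=4
Op 9: F1 acks idx 7 -> match: F0=4 F1=7; commitIndex=7
Op 10: append 3 -> log_len=13
Op 11: F1 acks idx 1 -> match: F0=4 F1=7; commitIndex=7

Answer: 7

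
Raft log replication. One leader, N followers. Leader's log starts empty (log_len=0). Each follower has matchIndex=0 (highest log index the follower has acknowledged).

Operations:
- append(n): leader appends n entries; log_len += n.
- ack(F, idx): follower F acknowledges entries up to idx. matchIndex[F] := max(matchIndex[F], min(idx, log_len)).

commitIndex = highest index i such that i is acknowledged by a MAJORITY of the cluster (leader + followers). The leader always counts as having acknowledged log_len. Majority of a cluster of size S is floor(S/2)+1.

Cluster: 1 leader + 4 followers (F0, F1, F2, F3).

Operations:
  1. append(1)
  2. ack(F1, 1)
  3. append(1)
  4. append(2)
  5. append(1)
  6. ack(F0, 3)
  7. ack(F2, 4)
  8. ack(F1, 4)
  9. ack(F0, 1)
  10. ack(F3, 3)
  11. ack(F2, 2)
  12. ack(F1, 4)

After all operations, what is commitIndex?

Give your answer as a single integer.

Op 1: append 1 -> log_len=1
Op 2: F1 acks idx 1 -> match: F0=0 F1=1 F2=0 F3=0; commitIndex=0
Op 3: append 1 -> log_len=2
Op 4: append 2 -> log_len=4
Op 5: append 1 -> log_len=5
Op 6: F0 acks idx 3 -> match: F0=3 F1=1 F2=0 F3=0; commitIndex=1
Op 7: F2 acks idx 4 -> match: F0=3 F1=1 F2=4 F3=0; commitIndex=3
Op 8: F1 acks idx 4 -> match: F0=3 F1=4 F2=4 F3=0; commitIndex=4
Op 9: F0 acks idx 1 -> match: F0=3 F1=4 F2=4 F3=0; commitIndex=4
Op 10: F3 acks idx 3 -> match: F0=3 F1=4 F2=4 F3=3; commitIndex=4
Op 11: F2 acks idx 2 -> match: F0=3 F1=4 F2=4 F3=3; commitIndex=4
Op 12: F1 acks idx 4 -> match: F0=3 F1=4 F2=4 F3=3; commitIndex=4

Answer: 4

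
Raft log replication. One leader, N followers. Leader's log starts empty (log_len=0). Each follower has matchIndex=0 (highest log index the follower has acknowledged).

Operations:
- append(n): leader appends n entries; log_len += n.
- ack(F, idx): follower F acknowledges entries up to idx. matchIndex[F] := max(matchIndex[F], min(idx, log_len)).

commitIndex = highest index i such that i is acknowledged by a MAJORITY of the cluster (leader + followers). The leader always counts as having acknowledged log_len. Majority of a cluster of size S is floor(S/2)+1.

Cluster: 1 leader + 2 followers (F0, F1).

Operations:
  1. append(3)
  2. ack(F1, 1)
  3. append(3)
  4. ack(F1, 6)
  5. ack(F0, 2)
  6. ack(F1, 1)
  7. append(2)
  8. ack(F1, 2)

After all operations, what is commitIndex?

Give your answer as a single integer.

Op 1: append 3 -> log_len=3
Op 2: F1 acks idx 1 -> match: F0=0 F1=1; commitIndex=1
Op 3: append 3 -> log_len=6
Op 4: F1 acks idx 6 -> match: F0=0 F1=6; commitIndex=6
Op 5: F0 acks idx 2 -> match: F0=2 F1=6; commitIndex=6
Op 6: F1 acks idx 1 -> match: F0=2 F1=6; commitIndex=6
Op 7: append 2 -> log_len=8
Op 8: F1 acks idx 2 -> match: F0=2 F1=6; commitIndex=6

Answer: 6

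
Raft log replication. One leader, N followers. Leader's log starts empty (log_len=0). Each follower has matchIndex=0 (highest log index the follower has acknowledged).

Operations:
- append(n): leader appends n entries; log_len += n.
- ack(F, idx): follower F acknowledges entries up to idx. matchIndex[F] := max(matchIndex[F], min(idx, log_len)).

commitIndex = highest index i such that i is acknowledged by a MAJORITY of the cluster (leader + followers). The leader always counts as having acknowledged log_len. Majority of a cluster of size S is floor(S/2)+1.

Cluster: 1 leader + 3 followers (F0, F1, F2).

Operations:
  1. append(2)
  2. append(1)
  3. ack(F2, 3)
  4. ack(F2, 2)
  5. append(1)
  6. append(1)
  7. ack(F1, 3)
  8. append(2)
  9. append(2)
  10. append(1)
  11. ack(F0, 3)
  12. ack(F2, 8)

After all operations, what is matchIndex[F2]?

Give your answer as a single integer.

Op 1: append 2 -> log_len=2
Op 2: append 1 -> log_len=3
Op 3: F2 acks idx 3 -> match: F0=0 F1=0 F2=3; commitIndex=0
Op 4: F2 acks idx 2 -> match: F0=0 F1=0 F2=3; commitIndex=0
Op 5: append 1 -> log_len=4
Op 6: append 1 -> log_len=5
Op 7: F1 acks idx 3 -> match: F0=0 F1=3 F2=3; commitIndex=3
Op 8: append 2 -> log_len=7
Op 9: append 2 -> log_len=9
Op 10: append 1 -> log_len=10
Op 11: F0 acks idx 3 -> match: F0=3 F1=3 F2=3; commitIndex=3
Op 12: F2 acks idx 8 -> match: F0=3 F1=3 F2=8; commitIndex=3

Answer: 8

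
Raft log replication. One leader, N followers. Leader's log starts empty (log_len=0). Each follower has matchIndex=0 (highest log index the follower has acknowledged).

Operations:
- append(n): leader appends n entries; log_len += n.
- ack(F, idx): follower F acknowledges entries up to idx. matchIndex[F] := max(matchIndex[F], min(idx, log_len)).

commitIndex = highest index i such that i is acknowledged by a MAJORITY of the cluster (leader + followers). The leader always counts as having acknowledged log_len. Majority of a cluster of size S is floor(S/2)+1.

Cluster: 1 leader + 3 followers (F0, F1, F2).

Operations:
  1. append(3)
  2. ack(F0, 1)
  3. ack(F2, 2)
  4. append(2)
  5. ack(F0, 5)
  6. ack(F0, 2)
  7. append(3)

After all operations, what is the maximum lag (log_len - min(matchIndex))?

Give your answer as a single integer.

Op 1: append 3 -> log_len=3
Op 2: F0 acks idx 1 -> match: F0=1 F1=0 F2=0; commitIndex=0
Op 3: F2 acks idx 2 -> match: F0=1 F1=0 F2=2; commitIndex=1
Op 4: append 2 -> log_len=5
Op 5: F0 acks idx 5 -> match: F0=5 F1=0 F2=2; commitIndex=2
Op 6: F0 acks idx 2 -> match: F0=5 F1=0 F2=2; commitIndex=2
Op 7: append 3 -> log_len=8

Answer: 8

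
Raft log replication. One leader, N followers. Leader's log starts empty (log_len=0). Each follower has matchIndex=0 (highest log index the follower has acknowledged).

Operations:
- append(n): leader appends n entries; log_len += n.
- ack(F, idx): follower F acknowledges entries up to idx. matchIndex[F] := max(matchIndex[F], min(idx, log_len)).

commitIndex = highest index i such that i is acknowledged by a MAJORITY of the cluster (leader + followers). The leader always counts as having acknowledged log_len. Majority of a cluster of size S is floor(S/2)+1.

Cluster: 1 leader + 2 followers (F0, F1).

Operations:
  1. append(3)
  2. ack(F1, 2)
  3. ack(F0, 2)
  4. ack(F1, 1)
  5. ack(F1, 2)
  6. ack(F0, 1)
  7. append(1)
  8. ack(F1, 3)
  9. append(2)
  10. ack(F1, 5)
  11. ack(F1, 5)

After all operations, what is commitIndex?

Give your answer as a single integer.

Op 1: append 3 -> log_len=3
Op 2: F1 acks idx 2 -> match: F0=0 F1=2; commitIndex=2
Op 3: F0 acks idx 2 -> match: F0=2 F1=2; commitIndex=2
Op 4: F1 acks idx 1 -> match: F0=2 F1=2; commitIndex=2
Op 5: F1 acks idx 2 -> match: F0=2 F1=2; commitIndex=2
Op 6: F0 acks idx 1 -> match: F0=2 F1=2; commitIndex=2
Op 7: append 1 -> log_len=4
Op 8: F1 acks idx 3 -> match: F0=2 F1=3; commitIndex=3
Op 9: append 2 -> log_len=6
Op 10: F1 acks idx 5 -> match: F0=2 F1=5; commitIndex=5
Op 11: F1 acks idx 5 -> match: F0=2 F1=5; commitIndex=5

Answer: 5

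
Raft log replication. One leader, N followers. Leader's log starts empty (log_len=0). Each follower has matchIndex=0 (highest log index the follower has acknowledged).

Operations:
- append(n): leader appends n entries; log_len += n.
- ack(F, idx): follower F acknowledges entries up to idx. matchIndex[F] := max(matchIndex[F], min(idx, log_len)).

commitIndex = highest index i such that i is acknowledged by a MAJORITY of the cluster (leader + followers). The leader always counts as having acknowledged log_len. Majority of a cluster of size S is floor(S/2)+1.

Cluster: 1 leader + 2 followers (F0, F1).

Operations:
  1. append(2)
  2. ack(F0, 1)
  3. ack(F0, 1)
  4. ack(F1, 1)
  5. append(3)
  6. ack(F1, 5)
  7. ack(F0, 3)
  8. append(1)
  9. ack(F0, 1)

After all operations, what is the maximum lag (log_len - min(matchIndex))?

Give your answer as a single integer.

Answer: 3

Derivation:
Op 1: append 2 -> log_len=2
Op 2: F0 acks idx 1 -> match: F0=1 F1=0; commitIndex=1
Op 3: F0 acks idx 1 -> match: F0=1 F1=0; commitIndex=1
Op 4: F1 acks idx 1 -> match: F0=1 F1=1; commitIndex=1
Op 5: append 3 -> log_len=5
Op 6: F1 acks idx 5 -> match: F0=1 F1=5; commitIndex=5
Op 7: F0 acks idx 3 -> match: F0=3 F1=5; commitIndex=5
Op 8: append 1 -> log_len=6
Op 9: F0 acks idx 1 -> match: F0=3 F1=5; commitIndex=5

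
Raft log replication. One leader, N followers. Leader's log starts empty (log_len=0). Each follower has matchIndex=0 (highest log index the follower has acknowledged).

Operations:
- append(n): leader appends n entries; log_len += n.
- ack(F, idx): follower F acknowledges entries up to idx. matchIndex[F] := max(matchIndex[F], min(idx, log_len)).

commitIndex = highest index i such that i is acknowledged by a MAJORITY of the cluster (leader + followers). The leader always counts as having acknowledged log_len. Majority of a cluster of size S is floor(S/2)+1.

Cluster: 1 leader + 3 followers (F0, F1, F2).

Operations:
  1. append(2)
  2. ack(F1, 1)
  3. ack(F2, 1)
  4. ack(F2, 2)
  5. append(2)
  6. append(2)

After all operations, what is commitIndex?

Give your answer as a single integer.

Answer: 1

Derivation:
Op 1: append 2 -> log_len=2
Op 2: F1 acks idx 1 -> match: F0=0 F1=1 F2=0; commitIndex=0
Op 3: F2 acks idx 1 -> match: F0=0 F1=1 F2=1; commitIndex=1
Op 4: F2 acks idx 2 -> match: F0=0 F1=1 F2=2; commitIndex=1
Op 5: append 2 -> log_len=4
Op 6: append 2 -> log_len=6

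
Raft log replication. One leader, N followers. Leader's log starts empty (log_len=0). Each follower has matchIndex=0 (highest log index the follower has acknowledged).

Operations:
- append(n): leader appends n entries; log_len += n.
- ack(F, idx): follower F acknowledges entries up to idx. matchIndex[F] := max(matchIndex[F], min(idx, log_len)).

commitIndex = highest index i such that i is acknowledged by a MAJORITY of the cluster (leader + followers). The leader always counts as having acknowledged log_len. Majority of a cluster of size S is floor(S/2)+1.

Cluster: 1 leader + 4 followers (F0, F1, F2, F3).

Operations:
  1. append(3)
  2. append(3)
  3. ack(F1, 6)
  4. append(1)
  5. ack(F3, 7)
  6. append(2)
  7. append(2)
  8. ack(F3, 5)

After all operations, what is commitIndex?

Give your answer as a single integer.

Answer: 6

Derivation:
Op 1: append 3 -> log_len=3
Op 2: append 3 -> log_len=6
Op 3: F1 acks idx 6 -> match: F0=0 F1=6 F2=0 F3=0; commitIndex=0
Op 4: append 1 -> log_len=7
Op 5: F3 acks idx 7 -> match: F0=0 F1=6 F2=0 F3=7; commitIndex=6
Op 6: append 2 -> log_len=9
Op 7: append 2 -> log_len=11
Op 8: F3 acks idx 5 -> match: F0=0 F1=6 F2=0 F3=7; commitIndex=6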